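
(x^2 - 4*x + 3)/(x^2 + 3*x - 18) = (x - 1)/(x + 6)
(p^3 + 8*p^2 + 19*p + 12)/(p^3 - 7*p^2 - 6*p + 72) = (p^2 + 5*p + 4)/(p^2 - 10*p + 24)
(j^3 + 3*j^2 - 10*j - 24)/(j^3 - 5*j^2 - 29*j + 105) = (j^2 + 6*j + 8)/(j^2 - 2*j - 35)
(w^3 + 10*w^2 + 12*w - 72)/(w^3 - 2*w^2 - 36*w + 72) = (w + 6)/(w - 6)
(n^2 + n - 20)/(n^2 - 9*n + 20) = (n + 5)/(n - 5)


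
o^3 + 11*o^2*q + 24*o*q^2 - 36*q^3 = (o - q)*(o + 6*q)^2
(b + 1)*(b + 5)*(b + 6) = b^3 + 12*b^2 + 41*b + 30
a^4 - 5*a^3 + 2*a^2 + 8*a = a*(a - 4)*(a - 2)*(a + 1)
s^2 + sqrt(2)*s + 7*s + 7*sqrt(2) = (s + 7)*(s + sqrt(2))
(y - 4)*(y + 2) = y^2 - 2*y - 8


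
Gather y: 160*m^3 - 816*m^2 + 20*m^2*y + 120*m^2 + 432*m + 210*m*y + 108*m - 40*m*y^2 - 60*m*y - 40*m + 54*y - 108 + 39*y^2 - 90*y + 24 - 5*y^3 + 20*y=160*m^3 - 696*m^2 + 500*m - 5*y^3 + y^2*(39 - 40*m) + y*(20*m^2 + 150*m - 16) - 84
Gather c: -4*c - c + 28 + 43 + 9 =80 - 5*c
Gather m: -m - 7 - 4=-m - 11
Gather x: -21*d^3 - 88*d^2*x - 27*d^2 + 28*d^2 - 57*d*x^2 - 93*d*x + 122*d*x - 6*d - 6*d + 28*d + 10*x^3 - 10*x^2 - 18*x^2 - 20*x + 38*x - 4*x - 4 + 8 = -21*d^3 + d^2 + 16*d + 10*x^3 + x^2*(-57*d - 28) + x*(-88*d^2 + 29*d + 14) + 4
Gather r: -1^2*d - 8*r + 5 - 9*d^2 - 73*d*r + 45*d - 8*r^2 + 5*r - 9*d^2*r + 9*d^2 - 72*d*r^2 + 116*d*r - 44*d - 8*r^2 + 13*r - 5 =r^2*(-72*d - 16) + r*(-9*d^2 + 43*d + 10)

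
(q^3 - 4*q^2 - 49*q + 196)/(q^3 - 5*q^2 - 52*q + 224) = (q - 7)/(q - 8)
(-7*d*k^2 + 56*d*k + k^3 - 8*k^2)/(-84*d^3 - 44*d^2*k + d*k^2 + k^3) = k*(k - 8)/(12*d^2 + 8*d*k + k^2)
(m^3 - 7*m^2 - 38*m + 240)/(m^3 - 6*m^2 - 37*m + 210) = (m - 8)/(m - 7)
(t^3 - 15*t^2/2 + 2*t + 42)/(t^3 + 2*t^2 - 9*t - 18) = (t^2 - 19*t/2 + 21)/(t^2 - 9)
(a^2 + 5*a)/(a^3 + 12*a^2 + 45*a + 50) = a/(a^2 + 7*a + 10)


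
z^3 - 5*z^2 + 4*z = z*(z - 4)*(z - 1)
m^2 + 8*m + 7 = (m + 1)*(m + 7)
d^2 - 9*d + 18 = (d - 6)*(d - 3)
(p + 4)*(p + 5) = p^2 + 9*p + 20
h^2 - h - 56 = (h - 8)*(h + 7)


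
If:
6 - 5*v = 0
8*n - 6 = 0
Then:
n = 3/4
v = 6/5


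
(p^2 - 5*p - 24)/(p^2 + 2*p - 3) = (p - 8)/(p - 1)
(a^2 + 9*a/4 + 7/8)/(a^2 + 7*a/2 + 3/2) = (a + 7/4)/(a + 3)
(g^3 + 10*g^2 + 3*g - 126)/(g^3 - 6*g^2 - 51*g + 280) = (g^2 + 3*g - 18)/(g^2 - 13*g + 40)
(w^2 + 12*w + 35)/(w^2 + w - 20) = (w + 7)/(w - 4)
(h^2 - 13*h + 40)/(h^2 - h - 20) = (h - 8)/(h + 4)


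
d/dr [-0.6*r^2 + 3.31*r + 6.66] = 3.31 - 1.2*r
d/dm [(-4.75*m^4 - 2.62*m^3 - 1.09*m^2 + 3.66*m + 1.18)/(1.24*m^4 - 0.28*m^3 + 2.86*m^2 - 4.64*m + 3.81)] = (4.5788*m^6 - 24.4668*m^5 + 44.7064*m^4 - 51.8796*m^3 - 34.3654*m^2 - 15.0554*m + 19.4198)/(1.5376*m^8 - 0.6944*m^7 + 7.1712*m^6 - 13.1088*m^5 + 20.2268*m^4 - 28.6744*m^3 + 43.3228*m^2 - 35.3568*m + 14.5161)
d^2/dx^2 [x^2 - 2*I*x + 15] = 2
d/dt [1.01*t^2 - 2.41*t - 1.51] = 2.02*t - 2.41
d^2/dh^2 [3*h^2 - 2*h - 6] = 6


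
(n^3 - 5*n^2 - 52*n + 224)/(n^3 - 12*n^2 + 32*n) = (n + 7)/n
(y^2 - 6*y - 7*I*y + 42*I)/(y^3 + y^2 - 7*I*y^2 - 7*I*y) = (y - 6)/(y*(y + 1))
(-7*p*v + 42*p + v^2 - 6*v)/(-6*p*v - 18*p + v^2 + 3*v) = (7*p*v - 42*p - v^2 + 6*v)/(6*p*v + 18*p - v^2 - 3*v)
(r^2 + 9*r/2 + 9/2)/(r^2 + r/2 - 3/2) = (r + 3)/(r - 1)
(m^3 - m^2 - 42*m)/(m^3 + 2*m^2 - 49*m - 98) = m*(m + 6)/(m^2 + 9*m + 14)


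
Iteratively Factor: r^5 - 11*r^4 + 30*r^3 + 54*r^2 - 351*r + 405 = (r - 3)*(r^4 - 8*r^3 + 6*r^2 + 72*r - 135) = (r - 3)^2*(r^3 - 5*r^2 - 9*r + 45) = (r - 3)^2*(r + 3)*(r^2 - 8*r + 15) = (r - 5)*(r - 3)^2*(r + 3)*(r - 3)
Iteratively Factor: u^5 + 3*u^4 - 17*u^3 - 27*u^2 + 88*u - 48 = (u + 4)*(u^4 - u^3 - 13*u^2 + 25*u - 12) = (u - 1)*(u + 4)*(u^3 - 13*u + 12) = (u - 3)*(u - 1)*(u + 4)*(u^2 + 3*u - 4) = (u - 3)*(u - 1)^2*(u + 4)*(u + 4)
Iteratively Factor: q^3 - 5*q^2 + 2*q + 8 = (q - 4)*(q^2 - q - 2) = (q - 4)*(q + 1)*(q - 2)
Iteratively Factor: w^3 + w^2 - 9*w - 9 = (w + 3)*(w^2 - 2*w - 3) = (w - 3)*(w + 3)*(w + 1)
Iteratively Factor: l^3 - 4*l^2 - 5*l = (l)*(l^2 - 4*l - 5) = l*(l - 5)*(l + 1)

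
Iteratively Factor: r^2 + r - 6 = (r + 3)*(r - 2)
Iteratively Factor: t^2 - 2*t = (t)*(t - 2)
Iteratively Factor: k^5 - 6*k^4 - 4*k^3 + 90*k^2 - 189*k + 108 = (k - 1)*(k^4 - 5*k^3 - 9*k^2 + 81*k - 108) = (k - 3)*(k - 1)*(k^3 - 2*k^2 - 15*k + 36) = (k - 3)^2*(k - 1)*(k^2 + k - 12) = (k - 3)^2*(k - 1)*(k + 4)*(k - 3)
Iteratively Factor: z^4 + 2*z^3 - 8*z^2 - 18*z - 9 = (z + 3)*(z^3 - z^2 - 5*z - 3) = (z + 1)*(z + 3)*(z^2 - 2*z - 3) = (z - 3)*(z + 1)*(z + 3)*(z + 1)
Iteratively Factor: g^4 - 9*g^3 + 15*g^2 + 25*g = (g - 5)*(g^3 - 4*g^2 - 5*g) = (g - 5)^2*(g^2 + g) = (g - 5)^2*(g + 1)*(g)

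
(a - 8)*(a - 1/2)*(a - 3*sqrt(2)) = a^3 - 17*a^2/2 - 3*sqrt(2)*a^2 + 4*a + 51*sqrt(2)*a/2 - 12*sqrt(2)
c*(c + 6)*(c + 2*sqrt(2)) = c^3 + 2*sqrt(2)*c^2 + 6*c^2 + 12*sqrt(2)*c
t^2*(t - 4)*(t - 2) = t^4 - 6*t^3 + 8*t^2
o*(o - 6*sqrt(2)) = o^2 - 6*sqrt(2)*o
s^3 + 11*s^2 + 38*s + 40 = (s + 2)*(s + 4)*(s + 5)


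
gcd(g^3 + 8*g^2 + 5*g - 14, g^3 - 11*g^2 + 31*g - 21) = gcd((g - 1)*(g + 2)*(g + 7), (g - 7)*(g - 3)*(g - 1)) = g - 1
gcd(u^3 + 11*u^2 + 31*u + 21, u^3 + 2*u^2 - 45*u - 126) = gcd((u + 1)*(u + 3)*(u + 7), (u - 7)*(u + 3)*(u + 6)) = u + 3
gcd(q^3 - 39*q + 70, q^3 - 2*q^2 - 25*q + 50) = q^2 - 7*q + 10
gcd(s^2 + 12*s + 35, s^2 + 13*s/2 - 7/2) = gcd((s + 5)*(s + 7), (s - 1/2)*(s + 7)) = s + 7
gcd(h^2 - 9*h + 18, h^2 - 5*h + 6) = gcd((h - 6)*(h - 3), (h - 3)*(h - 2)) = h - 3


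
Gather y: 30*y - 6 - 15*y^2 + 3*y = -15*y^2 + 33*y - 6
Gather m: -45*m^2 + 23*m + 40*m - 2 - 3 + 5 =-45*m^2 + 63*m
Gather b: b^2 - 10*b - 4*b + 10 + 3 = b^2 - 14*b + 13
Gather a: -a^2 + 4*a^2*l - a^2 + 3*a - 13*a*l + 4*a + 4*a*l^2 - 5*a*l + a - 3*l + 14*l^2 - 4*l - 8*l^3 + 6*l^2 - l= a^2*(4*l - 2) + a*(4*l^2 - 18*l + 8) - 8*l^3 + 20*l^2 - 8*l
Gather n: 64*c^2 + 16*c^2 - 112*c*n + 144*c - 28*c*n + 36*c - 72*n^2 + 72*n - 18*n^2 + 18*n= 80*c^2 + 180*c - 90*n^2 + n*(90 - 140*c)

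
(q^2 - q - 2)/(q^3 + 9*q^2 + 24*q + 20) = (q^2 - q - 2)/(q^3 + 9*q^2 + 24*q + 20)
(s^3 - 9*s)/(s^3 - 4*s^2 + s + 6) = s*(s + 3)/(s^2 - s - 2)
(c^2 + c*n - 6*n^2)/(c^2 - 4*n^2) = (c + 3*n)/(c + 2*n)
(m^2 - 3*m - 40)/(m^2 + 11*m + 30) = (m - 8)/(m + 6)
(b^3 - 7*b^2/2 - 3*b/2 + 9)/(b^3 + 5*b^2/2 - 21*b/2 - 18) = (b - 2)/(b + 4)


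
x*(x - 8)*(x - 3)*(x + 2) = x^4 - 9*x^3 + 2*x^2 + 48*x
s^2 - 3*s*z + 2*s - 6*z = (s + 2)*(s - 3*z)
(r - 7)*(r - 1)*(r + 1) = r^3 - 7*r^2 - r + 7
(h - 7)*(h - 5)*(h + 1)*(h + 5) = h^4 - 6*h^3 - 32*h^2 + 150*h + 175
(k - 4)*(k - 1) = k^2 - 5*k + 4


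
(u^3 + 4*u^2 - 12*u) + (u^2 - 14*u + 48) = u^3 + 5*u^2 - 26*u + 48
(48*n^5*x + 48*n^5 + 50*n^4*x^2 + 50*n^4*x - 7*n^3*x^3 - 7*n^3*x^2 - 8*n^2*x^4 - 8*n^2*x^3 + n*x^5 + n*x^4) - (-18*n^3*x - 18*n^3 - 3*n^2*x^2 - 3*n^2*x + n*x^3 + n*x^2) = 48*n^5*x + 48*n^5 + 50*n^4*x^2 + 50*n^4*x - 7*n^3*x^3 - 7*n^3*x^2 + 18*n^3*x + 18*n^3 - 8*n^2*x^4 - 8*n^2*x^3 + 3*n^2*x^2 + 3*n^2*x + n*x^5 + n*x^4 - n*x^3 - n*x^2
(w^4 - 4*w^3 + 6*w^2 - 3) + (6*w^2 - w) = w^4 - 4*w^3 + 12*w^2 - w - 3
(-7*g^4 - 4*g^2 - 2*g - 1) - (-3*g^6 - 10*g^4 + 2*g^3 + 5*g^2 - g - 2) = 3*g^6 + 3*g^4 - 2*g^3 - 9*g^2 - g + 1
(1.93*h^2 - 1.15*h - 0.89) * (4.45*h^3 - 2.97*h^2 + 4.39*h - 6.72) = 8.5885*h^5 - 10.8496*h^4 + 7.9277*h^3 - 15.3748*h^2 + 3.8209*h + 5.9808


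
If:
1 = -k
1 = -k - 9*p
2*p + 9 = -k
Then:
No Solution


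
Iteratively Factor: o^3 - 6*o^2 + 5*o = (o)*(o^2 - 6*o + 5) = o*(o - 5)*(o - 1)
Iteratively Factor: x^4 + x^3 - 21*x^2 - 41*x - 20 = (x + 4)*(x^3 - 3*x^2 - 9*x - 5) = (x + 1)*(x + 4)*(x^2 - 4*x - 5) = (x - 5)*(x + 1)*(x + 4)*(x + 1)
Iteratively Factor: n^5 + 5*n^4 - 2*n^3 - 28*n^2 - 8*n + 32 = (n + 4)*(n^4 + n^3 - 6*n^2 - 4*n + 8) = (n - 2)*(n + 4)*(n^3 + 3*n^2 - 4) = (n - 2)*(n - 1)*(n + 4)*(n^2 + 4*n + 4) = (n - 2)*(n - 1)*(n + 2)*(n + 4)*(n + 2)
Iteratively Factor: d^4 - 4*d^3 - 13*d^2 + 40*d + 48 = (d + 1)*(d^3 - 5*d^2 - 8*d + 48) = (d + 1)*(d + 3)*(d^2 - 8*d + 16) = (d - 4)*(d + 1)*(d + 3)*(d - 4)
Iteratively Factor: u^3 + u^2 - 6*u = (u - 2)*(u^2 + 3*u) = (u - 2)*(u + 3)*(u)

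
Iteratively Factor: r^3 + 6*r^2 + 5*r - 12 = (r + 4)*(r^2 + 2*r - 3) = (r + 3)*(r + 4)*(r - 1)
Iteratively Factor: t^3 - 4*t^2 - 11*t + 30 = (t - 5)*(t^2 + t - 6) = (t - 5)*(t - 2)*(t + 3)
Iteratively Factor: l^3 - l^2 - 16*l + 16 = (l - 1)*(l^2 - 16) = (l - 1)*(l + 4)*(l - 4)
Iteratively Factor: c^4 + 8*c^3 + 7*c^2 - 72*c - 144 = (c + 4)*(c^3 + 4*c^2 - 9*c - 36) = (c + 4)^2*(c^2 - 9) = (c + 3)*(c + 4)^2*(c - 3)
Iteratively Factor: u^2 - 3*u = (u - 3)*(u)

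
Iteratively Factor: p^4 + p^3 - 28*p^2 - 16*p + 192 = (p - 3)*(p^3 + 4*p^2 - 16*p - 64) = (p - 4)*(p - 3)*(p^2 + 8*p + 16) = (p - 4)*(p - 3)*(p + 4)*(p + 4)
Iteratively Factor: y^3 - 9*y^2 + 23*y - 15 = (y - 3)*(y^2 - 6*y + 5) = (y - 3)*(y - 1)*(y - 5)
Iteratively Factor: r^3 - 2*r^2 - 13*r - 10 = (r + 1)*(r^2 - 3*r - 10) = (r + 1)*(r + 2)*(r - 5)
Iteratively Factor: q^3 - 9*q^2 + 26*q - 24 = (q - 2)*(q^2 - 7*q + 12) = (q - 4)*(q - 2)*(q - 3)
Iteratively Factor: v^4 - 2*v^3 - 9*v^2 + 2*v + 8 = (v + 1)*(v^3 - 3*v^2 - 6*v + 8) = (v + 1)*(v + 2)*(v^2 - 5*v + 4) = (v - 4)*(v + 1)*(v + 2)*(v - 1)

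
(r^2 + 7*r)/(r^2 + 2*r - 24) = r*(r + 7)/(r^2 + 2*r - 24)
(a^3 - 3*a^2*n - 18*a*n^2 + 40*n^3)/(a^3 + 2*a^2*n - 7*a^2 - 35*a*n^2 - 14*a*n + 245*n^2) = (a^2 + 2*a*n - 8*n^2)/(a^2 + 7*a*n - 7*a - 49*n)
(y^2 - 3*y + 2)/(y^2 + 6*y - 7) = (y - 2)/(y + 7)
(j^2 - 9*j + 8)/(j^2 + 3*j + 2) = (j^2 - 9*j + 8)/(j^2 + 3*j + 2)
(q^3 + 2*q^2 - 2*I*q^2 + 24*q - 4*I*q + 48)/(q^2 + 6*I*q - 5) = (q^3 + 2*q^2*(1 - I) + 4*q*(6 - I) + 48)/(q^2 + 6*I*q - 5)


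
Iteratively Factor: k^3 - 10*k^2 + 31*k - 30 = (k - 3)*(k^2 - 7*k + 10) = (k - 3)*(k - 2)*(k - 5)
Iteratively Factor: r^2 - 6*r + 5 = (r - 5)*(r - 1)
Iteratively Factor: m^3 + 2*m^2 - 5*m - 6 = (m + 1)*(m^2 + m - 6) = (m + 1)*(m + 3)*(m - 2)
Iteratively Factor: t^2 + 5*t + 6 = (t + 2)*(t + 3)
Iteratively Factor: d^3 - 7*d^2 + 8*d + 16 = (d - 4)*(d^2 - 3*d - 4) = (d - 4)^2*(d + 1)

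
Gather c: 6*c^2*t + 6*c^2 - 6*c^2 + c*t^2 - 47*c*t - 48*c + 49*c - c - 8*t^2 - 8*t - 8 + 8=6*c^2*t + c*(t^2 - 47*t) - 8*t^2 - 8*t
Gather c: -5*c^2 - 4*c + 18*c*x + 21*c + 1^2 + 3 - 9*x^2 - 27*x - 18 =-5*c^2 + c*(18*x + 17) - 9*x^2 - 27*x - 14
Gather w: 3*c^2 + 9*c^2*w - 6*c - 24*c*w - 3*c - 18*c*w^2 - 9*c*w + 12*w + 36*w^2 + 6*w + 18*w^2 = 3*c^2 - 9*c + w^2*(54 - 18*c) + w*(9*c^2 - 33*c + 18)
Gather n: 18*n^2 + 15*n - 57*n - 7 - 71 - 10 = 18*n^2 - 42*n - 88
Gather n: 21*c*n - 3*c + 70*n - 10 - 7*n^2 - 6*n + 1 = -3*c - 7*n^2 + n*(21*c + 64) - 9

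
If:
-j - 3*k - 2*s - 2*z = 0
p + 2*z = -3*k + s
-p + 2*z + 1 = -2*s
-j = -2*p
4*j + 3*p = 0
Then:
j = 0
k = 1/3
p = 0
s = 0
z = -1/2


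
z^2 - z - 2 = (z - 2)*(z + 1)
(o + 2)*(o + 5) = o^2 + 7*o + 10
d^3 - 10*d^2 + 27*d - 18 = (d - 6)*(d - 3)*(d - 1)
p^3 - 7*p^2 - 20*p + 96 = (p - 8)*(p - 3)*(p + 4)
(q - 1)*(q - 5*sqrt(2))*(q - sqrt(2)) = q^3 - 6*sqrt(2)*q^2 - q^2 + 6*sqrt(2)*q + 10*q - 10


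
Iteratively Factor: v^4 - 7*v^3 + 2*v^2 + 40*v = (v + 2)*(v^3 - 9*v^2 + 20*v) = (v - 4)*(v + 2)*(v^2 - 5*v) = (v - 5)*(v - 4)*(v + 2)*(v)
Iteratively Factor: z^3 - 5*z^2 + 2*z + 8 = (z - 2)*(z^2 - 3*z - 4) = (z - 4)*(z - 2)*(z + 1)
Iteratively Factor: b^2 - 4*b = (b)*(b - 4)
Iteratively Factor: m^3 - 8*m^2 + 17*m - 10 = (m - 5)*(m^2 - 3*m + 2) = (m - 5)*(m - 1)*(m - 2)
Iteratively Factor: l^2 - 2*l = (l - 2)*(l)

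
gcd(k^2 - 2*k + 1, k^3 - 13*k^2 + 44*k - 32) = k - 1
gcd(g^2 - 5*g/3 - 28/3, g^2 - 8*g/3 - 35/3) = g + 7/3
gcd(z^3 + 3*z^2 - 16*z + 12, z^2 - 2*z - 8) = 1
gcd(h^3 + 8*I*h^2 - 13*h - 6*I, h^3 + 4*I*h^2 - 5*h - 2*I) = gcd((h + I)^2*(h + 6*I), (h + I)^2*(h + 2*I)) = h^2 + 2*I*h - 1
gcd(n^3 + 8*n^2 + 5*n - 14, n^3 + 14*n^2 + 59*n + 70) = n^2 + 9*n + 14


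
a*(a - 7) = a^2 - 7*a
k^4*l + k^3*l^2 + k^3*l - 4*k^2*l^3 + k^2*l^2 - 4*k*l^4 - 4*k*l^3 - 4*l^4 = (k - 2*l)*(k + l)*(k + 2*l)*(k*l + l)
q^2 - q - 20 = (q - 5)*(q + 4)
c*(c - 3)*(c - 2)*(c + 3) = c^4 - 2*c^3 - 9*c^2 + 18*c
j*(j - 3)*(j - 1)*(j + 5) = j^4 + j^3 - 17*j^2 + 15*j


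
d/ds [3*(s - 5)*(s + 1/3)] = 6*s - 14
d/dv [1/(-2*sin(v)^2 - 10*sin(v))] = (2*sin(v) + 5)*cos(v)/(2*(sin(v) + 5)^2*sin(v)^2)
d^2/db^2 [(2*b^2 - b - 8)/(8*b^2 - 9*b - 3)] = 2*(80*b^3 - 1392*b^2 + 1656*b - 795)/(512*b^6 - 1728*b^5 + 1368*b^4 + 567*b^3 - 513*b^2 - 243*b - 27)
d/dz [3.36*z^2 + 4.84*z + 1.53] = 6.72*z + 4.84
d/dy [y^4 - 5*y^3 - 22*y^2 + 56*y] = 4*y^3 - 15*y^2 - 44*y + 56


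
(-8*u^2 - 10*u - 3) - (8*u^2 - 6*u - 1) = -16*u^2 - 4*u - 2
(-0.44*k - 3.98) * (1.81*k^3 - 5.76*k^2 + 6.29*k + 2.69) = -0.7964*k^4 - 4.6694*k^3 + 20.1572*k^2 - 26.2178*k - 10.7062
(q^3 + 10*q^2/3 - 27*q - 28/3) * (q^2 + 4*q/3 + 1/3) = q^5 + 14*q^4/3 - 200*q^3/9 - 398*q^2/9 - 193*q/9 - 28/9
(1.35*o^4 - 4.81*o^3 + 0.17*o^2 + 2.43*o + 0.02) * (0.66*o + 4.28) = 0.891*o^5 + 2.6034*o^4 - 20.4746*o^3 + 2.3314*o^2 + 10.4136*o + 0.0856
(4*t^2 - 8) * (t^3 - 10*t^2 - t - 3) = 4*t^5 - 40*t^4 - 12*t^3 + 68*t^2 + 8*t + 24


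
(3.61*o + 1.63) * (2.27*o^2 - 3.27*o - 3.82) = 8.1947*o^3 - 8.1046*o^2 - 19.1203*o - 6.2266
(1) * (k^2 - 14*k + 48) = k^2 - 14*k + 48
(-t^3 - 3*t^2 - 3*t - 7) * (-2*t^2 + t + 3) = 2*t^5 + 5*t^4 + 2*t^2 - 16*t - 21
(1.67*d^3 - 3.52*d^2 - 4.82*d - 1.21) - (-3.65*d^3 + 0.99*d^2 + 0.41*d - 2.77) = 5.32*d^3 - 4.51*d^2 - 5.23*d + 1.56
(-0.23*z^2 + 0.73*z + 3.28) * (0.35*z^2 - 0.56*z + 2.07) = -0.0805*z^4 + 0.3843*z^3 + 0.2631*z^2 - 0.3257*z + 6.7896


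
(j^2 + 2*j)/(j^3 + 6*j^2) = (j + 2)/(j*(j + 6))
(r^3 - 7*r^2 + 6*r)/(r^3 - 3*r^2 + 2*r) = (r - 6)/(r - 2)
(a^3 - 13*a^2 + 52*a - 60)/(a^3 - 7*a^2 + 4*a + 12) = (a - 5)/(a + 1)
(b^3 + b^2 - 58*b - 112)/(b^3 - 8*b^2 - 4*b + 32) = (b + 7)/(b - 2)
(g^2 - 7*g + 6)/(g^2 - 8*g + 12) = (g - 1)/(g - 2)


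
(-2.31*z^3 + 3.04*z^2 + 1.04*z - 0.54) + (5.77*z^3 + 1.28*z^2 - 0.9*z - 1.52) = 3.46*z^3 + 4.32*z^2 + 0.14*z - 2.06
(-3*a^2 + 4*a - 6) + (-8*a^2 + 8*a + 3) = -11*a^2 + 12*a - 3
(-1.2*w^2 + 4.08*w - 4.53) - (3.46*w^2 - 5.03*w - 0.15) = -4.66*w^2 + 9.11*w - 4.38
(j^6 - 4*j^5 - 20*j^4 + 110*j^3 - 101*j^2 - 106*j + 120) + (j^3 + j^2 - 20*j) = j^6 - 4*j^5 - 20*j^4 + 111*j^3 - 100*j^2 - 126*j + 120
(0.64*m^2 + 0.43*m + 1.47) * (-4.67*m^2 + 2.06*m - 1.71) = -2.9888*m^4 - 0.6897*m^3 - 7.0735*m^2 + 2.2929*m - 2.5137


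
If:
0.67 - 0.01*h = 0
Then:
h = 67.00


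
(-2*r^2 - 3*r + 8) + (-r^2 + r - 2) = -3*r^2 - 2*r + 6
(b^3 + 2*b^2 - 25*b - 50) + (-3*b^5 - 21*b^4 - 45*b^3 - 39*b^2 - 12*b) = -3*b^5 - 21*b^4 - 44*b^3 - 37*b^2 - 37*b - 50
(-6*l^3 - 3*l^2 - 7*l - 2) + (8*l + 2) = -6*l^3 - 3*l^2 + l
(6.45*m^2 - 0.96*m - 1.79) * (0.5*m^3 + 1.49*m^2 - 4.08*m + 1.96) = 3.225*m^5 + 9.1305*m^4 - 28.6414*m^3 + 13.8917*m^2 + 5.4216*m - 3.5084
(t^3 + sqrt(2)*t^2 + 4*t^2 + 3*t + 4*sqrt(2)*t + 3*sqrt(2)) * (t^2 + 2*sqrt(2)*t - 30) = t^5 + 4*t^4 + 3*sqrt(2)*t^4 - 23*t^3 + 12*sqrt(2)*t^3 - 104*t^2 - 21*sqrt(2)*t^2 - 120*sqrt(2)*t - 78*t - 90*sqrt(2)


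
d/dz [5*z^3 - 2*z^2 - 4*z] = 15*z^2 - 4*z - 4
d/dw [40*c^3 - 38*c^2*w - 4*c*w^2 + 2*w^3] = -38*c^2 - 8*c*w + 6*w^2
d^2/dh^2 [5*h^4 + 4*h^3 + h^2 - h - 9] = 60*h^2 + 24*h + 2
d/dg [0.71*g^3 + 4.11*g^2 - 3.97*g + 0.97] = 2.13*g^2 + 8.22*g - 3.97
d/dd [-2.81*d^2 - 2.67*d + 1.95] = -5.62*d - 2.67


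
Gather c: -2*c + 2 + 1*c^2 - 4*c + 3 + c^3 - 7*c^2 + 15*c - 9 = c^3 - 6*c^2 + 9*c - 4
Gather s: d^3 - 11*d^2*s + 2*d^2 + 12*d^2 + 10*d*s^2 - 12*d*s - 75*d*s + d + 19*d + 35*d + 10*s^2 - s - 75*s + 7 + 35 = d^3 + 14*d^2 + 55*d + s^2*(10*d + 10) + s*(-11*d^2 - 87*d - 76) + 42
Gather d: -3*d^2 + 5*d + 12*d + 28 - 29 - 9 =-3*d^2 + 17*d - 10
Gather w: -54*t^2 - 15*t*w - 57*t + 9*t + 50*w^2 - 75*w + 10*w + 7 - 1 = -54*t^2 - 48*t + 50*w^2 + w*(-15*t - 65) + 6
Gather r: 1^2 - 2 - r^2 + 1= -r^2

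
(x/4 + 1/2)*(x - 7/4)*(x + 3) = x^3/4 + 13*x^2/16 - 11*x/16 - 21/8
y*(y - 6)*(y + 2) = y^3 - 4*y^2 - 12*y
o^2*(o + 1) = o^3 + o^2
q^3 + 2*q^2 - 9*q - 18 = (q - 3)*(q + 2)*(q + 3)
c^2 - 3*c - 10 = (c - 5)*(c + 2)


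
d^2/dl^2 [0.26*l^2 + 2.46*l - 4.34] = 0.520000000000000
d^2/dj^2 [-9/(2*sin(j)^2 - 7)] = 36*(4*sin(j)^4 + 8*sin(j)^2 - 7)/(2*sin(j)^2 - 7)^3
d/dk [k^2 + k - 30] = 2*k + 1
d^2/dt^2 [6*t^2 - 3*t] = 12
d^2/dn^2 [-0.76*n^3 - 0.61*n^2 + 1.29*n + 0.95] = -4.56*n - 1.22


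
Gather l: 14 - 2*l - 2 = 12 - 2*l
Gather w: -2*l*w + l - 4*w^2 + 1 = -2*l*w + l - 4*w^2 + 1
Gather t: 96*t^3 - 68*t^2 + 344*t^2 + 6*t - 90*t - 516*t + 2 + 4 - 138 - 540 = 96*t^3 + 276*t^2 - 600*t - 672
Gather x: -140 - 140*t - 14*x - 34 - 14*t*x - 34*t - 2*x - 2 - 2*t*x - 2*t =-176*t + x*(-16*t - 16) - 176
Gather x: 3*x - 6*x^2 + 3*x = -6*x^2 + 6*x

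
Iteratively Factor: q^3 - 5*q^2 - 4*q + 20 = (q - 2)*(q^2 - 3*q - 10) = (q - 5)*(q - 2)*(q + 2)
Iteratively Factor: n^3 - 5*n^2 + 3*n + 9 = (n + 1)*(n^2 - 6*n + 9) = (n - 3)*(n + 1)*(n - 3)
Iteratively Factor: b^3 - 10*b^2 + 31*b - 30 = (b - 3)*(b^2 - 7*b + 10) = (b - 5)*(b - 3)*(b - 2)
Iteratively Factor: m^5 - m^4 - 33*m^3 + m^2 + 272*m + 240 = (m + 4)*(m^4 - 5*m^3 - 13*m^2 + 53*m + 60) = (m + 3)*(m + 4)*(m^3 - 8*m^2 + 11*m + 20) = (m - 4)*(m + 3)*(m + 4)*(m^2 - 4*m - 5) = (m - 5)*(m - 4)*(m + 3)*(m + 4)*(m + 1)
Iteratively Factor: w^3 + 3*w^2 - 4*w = (w - 1)*(w^2 + 4*w) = w*(w - 1)*(w + 4)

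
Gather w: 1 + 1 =2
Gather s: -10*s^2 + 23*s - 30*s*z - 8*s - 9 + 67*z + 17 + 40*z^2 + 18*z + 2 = -10*s^2 + s*(15 - 30*z) + 40*z^2 + 85*z + 10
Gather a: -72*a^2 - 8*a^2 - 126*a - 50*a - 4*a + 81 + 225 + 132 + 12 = -80*a^2 - 180*a + 450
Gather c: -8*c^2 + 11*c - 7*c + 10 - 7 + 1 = -8*c^2 + 4*c + 4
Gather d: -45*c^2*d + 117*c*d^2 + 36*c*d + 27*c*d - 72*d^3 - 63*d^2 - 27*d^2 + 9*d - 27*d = -72*d^3 + d^2*(117*c - 90) + d*(-45*c^2 + 63*c - 18)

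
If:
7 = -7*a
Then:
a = -1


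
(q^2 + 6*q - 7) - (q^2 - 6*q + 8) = 12*q - 15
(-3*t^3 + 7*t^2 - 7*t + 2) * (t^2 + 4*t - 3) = -3*t^5 - 5*t^4 + 30*t^3 - 47*t^2 + 29*t - 6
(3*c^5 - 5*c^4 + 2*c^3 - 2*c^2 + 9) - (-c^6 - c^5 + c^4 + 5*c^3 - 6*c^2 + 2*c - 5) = c^6 + 4*c^5 - 6*c^4 - 3*c^3 + 4*c^2 - 2*c + 14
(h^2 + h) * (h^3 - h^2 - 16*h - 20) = h^5 - 17*h^3 - 36*h^2 - 20*h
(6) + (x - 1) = x + 5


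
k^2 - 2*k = k*(k - 2)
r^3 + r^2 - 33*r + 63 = (r - 3)^2*(r + 7)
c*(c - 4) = c^2 - 4*c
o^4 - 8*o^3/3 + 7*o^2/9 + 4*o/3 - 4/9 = (o - 2)*(o - 1)*(o - 1/3)*(o + 2/3)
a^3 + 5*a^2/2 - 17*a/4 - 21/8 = (a - 3/2)*(a + 1/2)*(a + 7/2)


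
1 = 1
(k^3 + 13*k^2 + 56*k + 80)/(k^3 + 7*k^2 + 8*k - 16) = (k + 5)/(k - 1)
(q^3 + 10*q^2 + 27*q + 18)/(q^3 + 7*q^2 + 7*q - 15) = (q^2 + 7*q + 6)/(q^2 + 4*q - 5)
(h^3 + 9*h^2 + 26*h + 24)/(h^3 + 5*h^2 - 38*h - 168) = (h^2 + 5*h + 6)/(h^2 + h - 42)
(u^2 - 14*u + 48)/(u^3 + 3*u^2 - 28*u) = (u^2 - 14*u + 48)/(u*(u^2 + 3*u - 28))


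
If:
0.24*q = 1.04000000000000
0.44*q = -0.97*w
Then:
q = 4.33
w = -1.97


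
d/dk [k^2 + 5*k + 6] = 2*k + 5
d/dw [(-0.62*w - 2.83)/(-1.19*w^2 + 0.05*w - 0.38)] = (-0.7378*w^2 - 6.7354*w + 0.3771)/(1.4161*w^4 - 0.119*w^3 + 0.9069*w^2 - 0.038*w + 0.1444)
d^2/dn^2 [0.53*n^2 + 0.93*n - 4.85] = 1.06000000000000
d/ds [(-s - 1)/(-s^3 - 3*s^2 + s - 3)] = (s^3 + 3*s^2 - s - (s + 1)*(3*s^2 + 6*s - 1) + 3)/(s^3 + 3*s^2 - s + 3)^2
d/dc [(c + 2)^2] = 2*c + 4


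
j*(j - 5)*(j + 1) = j^3 - 4*j^2 - 5*j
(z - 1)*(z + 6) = z^2 + 5*z - 6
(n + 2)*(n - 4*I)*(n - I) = n^3 + 2*n^2 - 5*I*n^2 - 4*n - 10*I*n - 8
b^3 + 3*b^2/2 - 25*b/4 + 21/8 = (b - 3/2)*(b - 1/2)*(b + 7/2)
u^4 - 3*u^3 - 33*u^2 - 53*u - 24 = (u - 8)*(u + 1)^2*(u + 3)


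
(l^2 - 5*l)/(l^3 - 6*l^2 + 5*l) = 1/(l - 1)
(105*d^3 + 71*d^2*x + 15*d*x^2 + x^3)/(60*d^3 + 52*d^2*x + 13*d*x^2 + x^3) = (21*d^2 + 10*d*x + x^2)/(12*d^2 + 8*d*x + x^2)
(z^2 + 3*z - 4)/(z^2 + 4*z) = (z - 1)/z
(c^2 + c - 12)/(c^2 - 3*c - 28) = (c - 3)/(c - 7)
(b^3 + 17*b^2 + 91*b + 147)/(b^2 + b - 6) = (b^2 + 14*b + 49)/(b - 2)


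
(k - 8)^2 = k^2 - 16*k + 64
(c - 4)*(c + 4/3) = c^2 - 8*c/3 - 16/3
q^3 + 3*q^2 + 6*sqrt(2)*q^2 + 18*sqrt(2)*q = q*(q + 3)*(q + 6*sqrt(2))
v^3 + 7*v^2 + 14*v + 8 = (v + 1)*(v + 2)*(v + 4)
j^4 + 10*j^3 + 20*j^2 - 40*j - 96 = (j - 2)*(j + 2)*(j + 4)*(j + 6)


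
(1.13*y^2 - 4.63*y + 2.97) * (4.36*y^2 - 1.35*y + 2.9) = 4.9268*y^4 - 21.7123*y^3 + 22.4767*y^2 - 17.4365*y + 8.613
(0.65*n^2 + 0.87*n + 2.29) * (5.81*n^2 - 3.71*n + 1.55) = 3.7765*n^4 + 2.6432*n^3 + 11.0847*n^2 - 7.1474*n + 3.5495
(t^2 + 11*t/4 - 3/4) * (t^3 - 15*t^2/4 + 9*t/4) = t^5 - t^4 - 141*t^3/16 + 9*t^2 - 27*t/16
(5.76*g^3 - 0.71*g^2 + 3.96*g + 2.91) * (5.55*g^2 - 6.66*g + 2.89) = 31.968*g^5 - 42.3021*g^4 + 43.353*g^3 - 12.275*g^2 - 7.9362*g + 8.4099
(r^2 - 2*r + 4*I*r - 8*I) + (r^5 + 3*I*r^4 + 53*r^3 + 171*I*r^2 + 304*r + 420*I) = r^5 + 3*I*r^4 + 53*r^3 + r^2 + 171*I*r^2 + 302*r + 4*I*r + 412*I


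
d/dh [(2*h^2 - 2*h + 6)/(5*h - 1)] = 2*(5*h^2 - 2*h - 14)/(25*h^2 - 10*h + 1)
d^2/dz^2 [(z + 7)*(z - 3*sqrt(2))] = 2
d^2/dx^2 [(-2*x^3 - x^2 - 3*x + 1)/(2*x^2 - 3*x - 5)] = 2*(-56*x^3 - 108*x^2 - 258*x + 39)/(8*x^6 - 36*x^5 - 6*x^4 + 153*x^3 + 15*x^2 - 225*x - 125)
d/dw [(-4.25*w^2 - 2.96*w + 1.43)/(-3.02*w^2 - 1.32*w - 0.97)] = (-3.3292*w^2 + 16.8822*w + 4.7588)/(9.1204*w^4 + 7.9728*w^3 + 7.6012*w^2 + 2.5608*w + 0.9409)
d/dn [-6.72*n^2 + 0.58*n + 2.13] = 0.58 - 13.44*n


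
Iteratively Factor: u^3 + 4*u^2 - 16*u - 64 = (u + 4)*(u^2 - 16) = (u + 4)^2*(u - 4)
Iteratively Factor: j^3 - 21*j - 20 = (j - 5)*(j^2 + 5*j + 4) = (j - 5)*(j + 1)*(j + 4)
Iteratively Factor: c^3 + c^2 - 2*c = (c - 1)*(c^2 + 2*c) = (c - 1)*(c + 2)*(c)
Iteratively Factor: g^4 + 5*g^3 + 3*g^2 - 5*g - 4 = (g - 1)*(g^3 + 6*g^2 + 9*g + 4) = (g - 1)*(g + 1)*(g^2 + 5*g + 4) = (g - 1)*(g + 1)*(g + 4)*(g + 1)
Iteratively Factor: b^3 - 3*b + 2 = (b - 1)*(b^2 + b - 2) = (b - 1)*(b + 2)*(b - 1)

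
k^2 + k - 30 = (k - 5)*(k + 6)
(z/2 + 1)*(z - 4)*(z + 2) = z^3/2 - 6*z - 8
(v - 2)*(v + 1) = v^2 - v - 2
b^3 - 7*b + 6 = (b - 2)*(b - 1)*(b + 3)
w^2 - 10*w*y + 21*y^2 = (w - 7*y)*(w - 3*y)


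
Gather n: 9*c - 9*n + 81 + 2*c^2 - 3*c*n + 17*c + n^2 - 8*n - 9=2*c^2 + 26*c + n^2 + n*(-3*c - 17) + 72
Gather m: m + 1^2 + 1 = m + 2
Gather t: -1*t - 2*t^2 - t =-2*t^2 - 2*t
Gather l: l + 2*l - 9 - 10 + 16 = 3*l - 3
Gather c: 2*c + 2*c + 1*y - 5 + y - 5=4*c + 2*y - 10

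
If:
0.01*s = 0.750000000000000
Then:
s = 75.00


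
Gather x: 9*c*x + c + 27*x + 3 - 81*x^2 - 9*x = c - 81*x^2 + x*(9*c + 18) + 3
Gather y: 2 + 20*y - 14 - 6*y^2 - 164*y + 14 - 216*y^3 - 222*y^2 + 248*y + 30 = -216*y^3 - 228*y^2 + 104*y + 32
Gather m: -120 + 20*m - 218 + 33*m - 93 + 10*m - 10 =63*m - 441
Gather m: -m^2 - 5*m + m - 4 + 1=-m^2 - 4*m - 3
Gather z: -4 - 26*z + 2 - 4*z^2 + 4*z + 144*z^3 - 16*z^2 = 144*z^3 - 20*z^2 - 22*z - 2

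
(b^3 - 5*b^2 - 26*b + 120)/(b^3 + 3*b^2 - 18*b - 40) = (b - 6)/(b + 2)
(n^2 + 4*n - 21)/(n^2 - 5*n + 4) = (n^2 + 4*n - 21)/(n^2 - 5*n + 4)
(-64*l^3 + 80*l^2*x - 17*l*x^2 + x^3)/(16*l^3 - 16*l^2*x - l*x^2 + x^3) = (64*l^2 - 16*l*x + x^2)/(-16*l^2 + x^2)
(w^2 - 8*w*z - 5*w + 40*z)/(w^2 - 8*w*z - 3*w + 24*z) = (w - 5)/(w - 3)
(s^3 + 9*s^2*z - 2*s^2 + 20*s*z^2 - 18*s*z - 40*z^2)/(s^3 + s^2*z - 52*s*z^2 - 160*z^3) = (2 - s)/(-s + 8*z)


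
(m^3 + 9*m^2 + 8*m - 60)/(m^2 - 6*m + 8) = (m^2 + 11*m + 30)/(m - 4)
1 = 1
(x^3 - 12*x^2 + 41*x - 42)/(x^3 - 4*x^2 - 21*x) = (x^2 - 5*x + 6)/(x*(x + 3))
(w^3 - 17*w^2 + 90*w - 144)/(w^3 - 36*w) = (w^2 - 11*w + 24)/(w*(w + 6))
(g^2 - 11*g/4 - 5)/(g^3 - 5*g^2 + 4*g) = (g + 5/4)/(g*(g - 1))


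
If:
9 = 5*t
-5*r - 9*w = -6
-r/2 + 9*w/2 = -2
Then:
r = 5/3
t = 9/5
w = -7/27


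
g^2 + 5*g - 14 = (g - 2)*(g + 7)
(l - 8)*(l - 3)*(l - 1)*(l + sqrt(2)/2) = l^4 - 12*l^3 + sqrt(2)*l^3/2 - 6*sqrt(2)*l^2 + 35*l^2 - 24*l + 35*sqrt(2)*l/2 - 12*sqrt(2)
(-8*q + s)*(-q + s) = 8*q^2 - 9*q*s + s^2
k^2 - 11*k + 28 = (k - 7)*(k - 4)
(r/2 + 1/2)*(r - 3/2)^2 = r^3/2 - r^2 - 3*r/8 + 9/8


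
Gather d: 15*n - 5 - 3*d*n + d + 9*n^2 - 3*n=d*(1 - 3*n) + 9*n^2 + 12*n - 5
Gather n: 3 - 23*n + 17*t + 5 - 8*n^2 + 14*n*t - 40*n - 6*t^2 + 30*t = -8*n^2 + n*(14*t - 63) - 6*t^2 + 47*t + 8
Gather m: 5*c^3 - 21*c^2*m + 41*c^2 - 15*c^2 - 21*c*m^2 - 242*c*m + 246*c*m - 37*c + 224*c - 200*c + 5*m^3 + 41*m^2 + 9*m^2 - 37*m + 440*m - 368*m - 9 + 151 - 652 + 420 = 5*c^3 + 26*c^2 - 13*c + 5*m^3 + m^2*(50 - 21*c) + m*(-21*c^2 + 4*c + 35) - 90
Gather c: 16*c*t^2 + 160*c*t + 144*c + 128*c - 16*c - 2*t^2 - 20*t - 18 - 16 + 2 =c*(16*t^2 + 160*t + 256) - 2*t^2 - 20*t - 32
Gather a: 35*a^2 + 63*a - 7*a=35*a^2 + 56*a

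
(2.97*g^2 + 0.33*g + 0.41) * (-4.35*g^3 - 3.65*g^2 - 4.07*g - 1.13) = -12.9195*g^5 - 12.276*g^4 - 15.0759*g^3 - 6.1957*g^2 - 2.0416*g - 0.4633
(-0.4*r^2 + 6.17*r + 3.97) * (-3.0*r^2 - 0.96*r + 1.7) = 1.2*r^4 - 18.126*r^3 - 18.5132*r^2 + 6.6778*r + 6.749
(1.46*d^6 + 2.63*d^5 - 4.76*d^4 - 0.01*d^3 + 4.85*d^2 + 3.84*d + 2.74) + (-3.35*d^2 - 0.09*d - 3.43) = 1.46*d^6 + 2.63*d^5 - 4.76*d^4 - 0.01*d^3 + 1.5*d^2 + 3.75*d - 0.69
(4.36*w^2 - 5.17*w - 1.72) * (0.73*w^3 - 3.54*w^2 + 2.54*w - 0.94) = 3.1828*w^5 - 19.2085*w^4 + 28.1206*w^3 - 11.1414*w^2 + 0.491*w + 1.6168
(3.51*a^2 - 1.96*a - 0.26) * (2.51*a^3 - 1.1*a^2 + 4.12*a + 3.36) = 8.8101*a^5 - 8.7806*a^4 + 15.9646*a^3 + 4.0044*a^2 - 7.6568*a - 0.8736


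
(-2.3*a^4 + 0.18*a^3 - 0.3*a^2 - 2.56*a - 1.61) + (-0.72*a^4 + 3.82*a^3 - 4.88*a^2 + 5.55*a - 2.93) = -3.02*a^4 + 4.0*a^3 - 5.18*a^2 + 2.99*a - 4.54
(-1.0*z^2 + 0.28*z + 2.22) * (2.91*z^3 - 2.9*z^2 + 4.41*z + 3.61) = -2.91*z^5 + 3.7148*z^4 + 1.2382*z^3 - 8.8132*z^2 + 10.801*z + 8.0142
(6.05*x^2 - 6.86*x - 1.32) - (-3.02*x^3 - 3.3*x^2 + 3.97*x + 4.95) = 3.02*x^3 + 9.35*x^2 - 10.83*x - 6.27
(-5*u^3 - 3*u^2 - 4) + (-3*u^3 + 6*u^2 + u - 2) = -8*u^3 + 3*u^2 + u - 6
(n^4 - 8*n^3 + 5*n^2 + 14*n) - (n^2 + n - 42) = n^4 - 8*n^3 + 4*n^2 + 13*n + 42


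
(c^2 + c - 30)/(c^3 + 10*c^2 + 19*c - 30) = (c - 5)/(c^2 + 4*c - 5)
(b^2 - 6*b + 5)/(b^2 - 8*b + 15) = (b - 1)/(b - 3)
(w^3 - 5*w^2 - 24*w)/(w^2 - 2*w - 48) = w*(w + 3)/(w + 6)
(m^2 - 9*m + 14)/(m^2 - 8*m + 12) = (m - 7)/(m - 6)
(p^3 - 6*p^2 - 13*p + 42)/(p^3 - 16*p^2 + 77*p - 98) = (p + 3)/(p - 7)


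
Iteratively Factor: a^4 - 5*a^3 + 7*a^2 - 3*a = (a - 1)*(a^3 - 4*a^2 + 3*a) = (a - 3)*(a - 1)*(a^2 - a) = a*(a - 3)*(a - 1)*(a - 1)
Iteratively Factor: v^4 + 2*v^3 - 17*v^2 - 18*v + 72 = (v - 3)*(v^3 + 5*v^2 - 2*v - 24) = (v - 3)*(v + 3)*(v^2 + 2*v - 8) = (v - 3)*(v + 3)*(v + 4)*(v - 2)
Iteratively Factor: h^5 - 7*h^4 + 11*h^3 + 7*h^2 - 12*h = (h + 1)*(h^4 - 8*h^3 + 19*h^2 - 12*h) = (h - 4)*(h + 1)*(h^3 - 4*h^2 + 3*h) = (h - 4)*(h - 3)*(h + 1)*(h^2 - h) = h*(h - 4)*(h - 3)*(h + 1)*(h - 1)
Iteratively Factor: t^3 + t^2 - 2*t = (t)*(t^2 + t - 2) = t*(t + 2)*(t - 1)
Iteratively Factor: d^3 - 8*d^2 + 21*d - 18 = (d - 2)*(d^2 - 6*d + 9) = (d - 3)*(d - 2)*(d - 3)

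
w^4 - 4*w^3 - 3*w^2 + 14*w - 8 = (w - 4)*(w - 1)^2*(w + 2)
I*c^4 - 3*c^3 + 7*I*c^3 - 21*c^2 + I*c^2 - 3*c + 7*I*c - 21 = (c + 7)*(c + I)*(c + 3*I)*(I*c + 1)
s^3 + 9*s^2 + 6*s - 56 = (s - 2)*(s + 4)*(s + 7)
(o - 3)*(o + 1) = o^2 - 2*o - 3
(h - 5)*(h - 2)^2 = h^3 - 9*h^2 + 24*h - 20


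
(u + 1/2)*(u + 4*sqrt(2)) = u^2 + u/2 + 4*sqrt(2)*u + 2*sqrt(2)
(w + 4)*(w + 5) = w^2 + 9*w + 20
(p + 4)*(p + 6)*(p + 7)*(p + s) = p^4 + p^3*s + 17*p^3 + 17*p^2*s + 94*p^2 + 94*p*s + 168*p + 168*s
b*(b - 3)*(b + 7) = b^3 + 4*b^2 - 21*b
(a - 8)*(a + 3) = a^2 - 5*a - 24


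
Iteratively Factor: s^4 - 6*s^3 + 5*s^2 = (s - 1)*(s^3 - 5*s^2) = s*(s - 1)*(s^2 - 5*s) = s*(s - 5)*(s - 1)*(s)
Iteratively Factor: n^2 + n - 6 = (n + 3)*(n - 2)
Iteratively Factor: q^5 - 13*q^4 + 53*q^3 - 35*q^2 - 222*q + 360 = (q - 3)*(q^4 - 10*q^3 + 23*q^2 + 34*q - 120) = (q - 3)*(q + 2)*(q^3 - 12*q^2 + 47*q - 60) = (q - 4)*(q - 3)*(q + 2)*(q^2 - 8*q + 15) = (q - 4)*(q - 3)^2*(q + 2)*(q - 5)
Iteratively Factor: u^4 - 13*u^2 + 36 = (u - 3)*(u^3 + 3*u^2 - 4*u - 12) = (u - 3)*(u - 2)*(u^2 + 5*u + 6) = (u - 3)*(u - 2)*(u + 2)*(u + 3)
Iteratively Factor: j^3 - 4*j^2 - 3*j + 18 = (j - 3)*(j^2 - j - 6) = (j - 3)*(j + 2)*(j - 3)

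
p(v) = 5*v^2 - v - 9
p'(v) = 10*v - 1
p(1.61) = 2.35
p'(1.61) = 15.10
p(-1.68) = 6.79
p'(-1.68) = -17.80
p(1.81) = 5.57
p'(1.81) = 17.10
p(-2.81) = 33.29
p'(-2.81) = -29.10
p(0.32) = -8.81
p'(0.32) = 2.20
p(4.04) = 68.57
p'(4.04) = 39.40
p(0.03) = -9.03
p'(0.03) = -0.70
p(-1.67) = 6.61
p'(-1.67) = -17.70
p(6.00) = 165.00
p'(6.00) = 59.00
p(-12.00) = 723.00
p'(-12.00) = -121.00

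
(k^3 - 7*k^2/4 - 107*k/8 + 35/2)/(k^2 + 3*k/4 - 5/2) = (k^2 - k/2 - 14)/(k + 2)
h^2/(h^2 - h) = h/(h - 1)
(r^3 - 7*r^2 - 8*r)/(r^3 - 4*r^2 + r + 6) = r*(r - 8)/(r^2 - 5*r + 6)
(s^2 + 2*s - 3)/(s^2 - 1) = (s + 3)/(s + 1)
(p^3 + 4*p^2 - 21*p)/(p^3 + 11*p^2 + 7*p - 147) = p/(p + 7)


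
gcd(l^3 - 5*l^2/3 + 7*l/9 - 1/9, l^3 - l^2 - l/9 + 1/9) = l^2 - 4*l/3 + 1/3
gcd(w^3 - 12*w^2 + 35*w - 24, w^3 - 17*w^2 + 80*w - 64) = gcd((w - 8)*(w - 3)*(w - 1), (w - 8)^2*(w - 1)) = w^2 - 9*w + 8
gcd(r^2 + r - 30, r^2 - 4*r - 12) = 1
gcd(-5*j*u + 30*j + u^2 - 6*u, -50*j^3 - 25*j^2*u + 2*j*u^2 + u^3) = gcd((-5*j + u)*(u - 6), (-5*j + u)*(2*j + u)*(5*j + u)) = -5*j + u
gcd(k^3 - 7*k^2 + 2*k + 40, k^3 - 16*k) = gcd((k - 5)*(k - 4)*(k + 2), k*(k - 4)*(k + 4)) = k - 4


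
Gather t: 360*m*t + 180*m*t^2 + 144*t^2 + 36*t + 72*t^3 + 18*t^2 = 72*t^3 + t^2*(180*m + 162) + t*(360*m + 36)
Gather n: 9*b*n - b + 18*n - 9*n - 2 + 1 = -b + n*(9*b + 9) - 1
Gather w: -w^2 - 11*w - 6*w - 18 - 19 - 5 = -w^2 - 17*w - 42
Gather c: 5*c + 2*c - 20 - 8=7*c - 28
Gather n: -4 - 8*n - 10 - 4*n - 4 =-12*n - 18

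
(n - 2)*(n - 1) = n^2 - 3*n + 2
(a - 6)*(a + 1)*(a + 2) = a^3 - 3*a^2 - 16*a - 12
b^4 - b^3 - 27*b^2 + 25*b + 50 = (b - 5)*(b - 2)*(b + 1)*(b + 5)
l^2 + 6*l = l*(l + 6)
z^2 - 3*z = z*(z - 3)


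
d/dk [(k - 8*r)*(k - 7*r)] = 2*k - 15*r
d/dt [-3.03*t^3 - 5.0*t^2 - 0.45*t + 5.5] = -9.09*t^2 - 10.0*t - 0.45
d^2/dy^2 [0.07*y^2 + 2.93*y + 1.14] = 0.140000000000000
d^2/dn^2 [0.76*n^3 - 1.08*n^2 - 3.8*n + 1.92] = 4.56*n - 2.16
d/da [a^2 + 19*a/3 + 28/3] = 2*a + 19/3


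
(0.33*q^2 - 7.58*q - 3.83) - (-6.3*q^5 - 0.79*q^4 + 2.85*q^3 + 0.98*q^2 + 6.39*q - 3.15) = 6.3*q^5 + 0.79*q^4 - 2.85*q^3 - 0.65*q^2 - 13.97*q - 0.68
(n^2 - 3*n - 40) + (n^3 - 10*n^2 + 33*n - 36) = n^3 - 9*n^2 + 30*n - 76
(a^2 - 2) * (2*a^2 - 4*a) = 2*a^4 - 4*a^3 - 4*a^2 + 8*a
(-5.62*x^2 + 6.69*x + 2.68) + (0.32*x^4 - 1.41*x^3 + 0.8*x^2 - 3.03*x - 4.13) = 0.32*x^4 - 1.41*x^3 - 4.82*x^2 + 3.66*x - 1.45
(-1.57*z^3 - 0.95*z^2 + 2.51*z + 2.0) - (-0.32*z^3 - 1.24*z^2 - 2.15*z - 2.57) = -1.25*z^3 + 0.29*z^2 + 4.66*z + 4.57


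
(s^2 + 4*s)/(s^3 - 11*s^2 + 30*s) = (s + 4)/(s^2 - 11*s + 30)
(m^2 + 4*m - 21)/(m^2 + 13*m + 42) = (m - 3)/(m + 6)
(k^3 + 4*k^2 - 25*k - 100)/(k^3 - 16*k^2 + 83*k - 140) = (k^2 + 9*k + 20)/(k^2 - 11*k + 28)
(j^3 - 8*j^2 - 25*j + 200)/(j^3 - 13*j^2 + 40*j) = (j + 5)/j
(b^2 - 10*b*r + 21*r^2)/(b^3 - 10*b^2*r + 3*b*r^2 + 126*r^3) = (-b + 3*r)/(-b^2 + 3*b*r + 18*r^2)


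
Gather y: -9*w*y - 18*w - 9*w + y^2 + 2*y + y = -27*w + y^2 + y*(3 - 9*w)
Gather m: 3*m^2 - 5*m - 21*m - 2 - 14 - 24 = 3*m^2 - 26*m - 40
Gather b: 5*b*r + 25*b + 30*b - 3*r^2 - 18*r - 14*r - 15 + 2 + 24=b*(5*r + 55) - 3*r^2 - 32*r + 11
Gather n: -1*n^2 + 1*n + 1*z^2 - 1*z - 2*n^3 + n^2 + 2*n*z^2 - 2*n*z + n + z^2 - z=-2*n^3 + n*(2*z^2 - 2*z + 2) + 2*z^2 - 2*z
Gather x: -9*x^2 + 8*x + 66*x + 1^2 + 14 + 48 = -9*x^2 + 74*x + 63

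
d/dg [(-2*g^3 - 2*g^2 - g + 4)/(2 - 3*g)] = 2*(6*g^3 - 3*g^2 - 4*g + 5)/(9*g^2 - 12*g + 4)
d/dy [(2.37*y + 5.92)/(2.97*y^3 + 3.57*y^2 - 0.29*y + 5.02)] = (-14.0778*y^3 - 61.2081*y^2 - 42.2688*y + 13.6142)/(8.8209*y^6 + 21.2058*y^5 + 11.0223*y^4 + 27.7482*y^3 + 35.9269*y^2 - 2.9116*y + 25.2004)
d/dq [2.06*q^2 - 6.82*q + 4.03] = 4.12*q - 6.82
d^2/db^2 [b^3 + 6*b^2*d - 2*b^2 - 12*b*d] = 6*b + 12*d - 4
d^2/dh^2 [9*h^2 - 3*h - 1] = 18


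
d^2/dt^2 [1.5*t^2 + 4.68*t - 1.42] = 3.00000000000000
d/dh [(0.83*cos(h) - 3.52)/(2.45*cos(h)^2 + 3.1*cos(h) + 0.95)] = (2.0335*cos(h)^2 - 17.248*cos(h) - 11.7005)*sin(h)/(6.0025*cos(h)^4 + 15.19*cos(h)^3 + 14.265*cos(h)^2 + 5.89*cos(h) + 0.9025)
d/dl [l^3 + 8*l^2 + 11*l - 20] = 3*l^2 + 16*l + 11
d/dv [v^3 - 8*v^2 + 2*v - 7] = 3*v^2 - 16*v + 2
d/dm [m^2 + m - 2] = 2*m + 1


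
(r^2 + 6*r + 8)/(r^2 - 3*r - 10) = (r + 4)/(r - 5)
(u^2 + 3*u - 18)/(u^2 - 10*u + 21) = (u + 6)/(u - 7)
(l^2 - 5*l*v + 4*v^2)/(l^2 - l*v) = (l - 4*v)/l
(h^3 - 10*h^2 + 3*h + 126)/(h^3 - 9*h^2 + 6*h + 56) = (h^2 - 3*h - 18)/(h^2 - 2*h - 8)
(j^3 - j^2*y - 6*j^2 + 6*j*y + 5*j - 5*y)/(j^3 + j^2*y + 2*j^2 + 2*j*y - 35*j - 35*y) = (j^2 - j*y - j + y)/(j^2 + j*y + 7*j + 7*y)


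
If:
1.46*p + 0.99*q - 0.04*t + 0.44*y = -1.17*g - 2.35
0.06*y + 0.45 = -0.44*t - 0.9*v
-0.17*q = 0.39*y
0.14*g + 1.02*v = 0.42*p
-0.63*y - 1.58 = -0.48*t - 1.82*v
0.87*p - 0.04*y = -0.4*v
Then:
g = -5.21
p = -0.37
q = 5.27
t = -1.86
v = 0.56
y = -2.30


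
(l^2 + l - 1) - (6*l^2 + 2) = -5*l^2 + l - 3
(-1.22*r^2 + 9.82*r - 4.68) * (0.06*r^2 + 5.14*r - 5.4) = -0.0732*r^4 - 5.6816*r^3 + 56.782*r^2 - 77.0832*r + 25.272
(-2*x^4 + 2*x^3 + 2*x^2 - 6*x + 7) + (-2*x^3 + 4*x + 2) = -2*x^4 + 2*x^2 - 2*x + 9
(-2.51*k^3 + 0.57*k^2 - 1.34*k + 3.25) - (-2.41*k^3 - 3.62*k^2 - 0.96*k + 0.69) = -0.0999999999999996*k^3 + 4.19*k^2 - 0.38*k + 2.56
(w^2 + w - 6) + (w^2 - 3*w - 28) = 2*w^2 - 2*w - 34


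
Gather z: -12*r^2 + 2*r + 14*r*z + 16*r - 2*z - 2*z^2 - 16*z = -12*r^2 + 18*r - 2*z^2 + z*(14*r - 18)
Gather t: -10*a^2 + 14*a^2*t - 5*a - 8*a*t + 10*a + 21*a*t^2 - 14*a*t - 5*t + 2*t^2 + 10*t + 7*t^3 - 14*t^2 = -10*a^2 + 5*a + 7*t^3 + t^2*(21*a - 12) + t*(14*a^2 - 22*a + 5)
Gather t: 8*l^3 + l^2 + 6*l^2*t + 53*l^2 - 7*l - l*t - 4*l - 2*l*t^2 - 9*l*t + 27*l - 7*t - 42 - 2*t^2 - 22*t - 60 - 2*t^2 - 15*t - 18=8*l^3 + 54*l^2 + 16*l + t^2*(-2*l - 4) + t*(6*l^2 - 10*l - 44) - 120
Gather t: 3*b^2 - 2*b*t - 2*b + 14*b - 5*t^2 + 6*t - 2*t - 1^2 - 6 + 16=3*b^2 + 12*b - 5*t^2 + t*(4 - 2*b) + 9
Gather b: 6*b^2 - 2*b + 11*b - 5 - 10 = 6*b^2 + 9*b - 15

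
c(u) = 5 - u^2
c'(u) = -2*u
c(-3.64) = -8.25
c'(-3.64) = 7.28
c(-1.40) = 3.04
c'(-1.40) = 2.80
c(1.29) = 3.34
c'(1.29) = -2.58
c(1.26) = 3.41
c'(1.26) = -2.52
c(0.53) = 4.72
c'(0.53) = -1.06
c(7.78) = -55.53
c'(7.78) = -15.56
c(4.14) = -12.14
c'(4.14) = -8.28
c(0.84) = 4.29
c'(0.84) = -1.68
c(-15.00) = -220.00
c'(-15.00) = 30.00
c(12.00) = -139.00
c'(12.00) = -24.00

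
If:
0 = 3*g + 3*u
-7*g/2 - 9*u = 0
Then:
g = 0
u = 0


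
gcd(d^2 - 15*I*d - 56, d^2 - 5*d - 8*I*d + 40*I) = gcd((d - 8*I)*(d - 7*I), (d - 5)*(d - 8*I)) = d - 8*I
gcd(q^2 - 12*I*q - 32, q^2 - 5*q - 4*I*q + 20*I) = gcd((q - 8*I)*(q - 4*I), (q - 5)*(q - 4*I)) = q - 4*I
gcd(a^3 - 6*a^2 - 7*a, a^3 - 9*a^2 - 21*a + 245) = a - 7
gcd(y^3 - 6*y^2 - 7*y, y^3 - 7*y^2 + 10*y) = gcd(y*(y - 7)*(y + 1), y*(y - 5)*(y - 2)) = y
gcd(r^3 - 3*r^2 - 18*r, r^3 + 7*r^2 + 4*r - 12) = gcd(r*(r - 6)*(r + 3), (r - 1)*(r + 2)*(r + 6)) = 1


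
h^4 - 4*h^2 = h^2*(h - 2)*(h + 2)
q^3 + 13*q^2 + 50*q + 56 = (q + 2)*(q + 4)*(q + 7)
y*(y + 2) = y^2 + 2*y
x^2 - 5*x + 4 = (x - 4)*(x - 1)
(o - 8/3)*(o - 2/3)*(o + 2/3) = o^3 - 8*o^2/3 - 4*o/9 + 32/27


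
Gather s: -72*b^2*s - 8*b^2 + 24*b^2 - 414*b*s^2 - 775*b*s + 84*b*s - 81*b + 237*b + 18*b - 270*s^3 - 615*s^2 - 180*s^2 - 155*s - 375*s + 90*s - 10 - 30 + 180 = 16*b^2 + 174*b - 270*s^3 + s^2*(-414*b - 795) + s*(-72*b^2 - 691*b - 440) + 140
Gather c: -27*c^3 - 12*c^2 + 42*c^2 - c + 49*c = -27*c^3 + 30*c^2 + 48*c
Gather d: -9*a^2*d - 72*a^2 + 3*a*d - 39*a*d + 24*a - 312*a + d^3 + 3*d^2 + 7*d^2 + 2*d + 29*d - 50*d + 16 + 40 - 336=-72*a^2 - 288*a + d^3 + 10*d^2 + d*(-9*a^2 - 36*a - 19) - 280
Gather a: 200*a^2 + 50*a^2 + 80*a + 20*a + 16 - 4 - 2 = 250*a^2 + 100*a + 10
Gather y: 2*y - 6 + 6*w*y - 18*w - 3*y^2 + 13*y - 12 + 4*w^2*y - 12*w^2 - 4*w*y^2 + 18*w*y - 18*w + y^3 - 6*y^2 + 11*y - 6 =-12*w^2 - 36*w + y^3 + y^2*(-4*w - 9) + y*(4*w^2 + 24*w + 26) - 24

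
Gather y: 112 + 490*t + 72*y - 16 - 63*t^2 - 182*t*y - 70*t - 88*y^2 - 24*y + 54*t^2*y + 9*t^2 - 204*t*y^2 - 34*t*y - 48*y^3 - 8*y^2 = -54*t^2 + 420*t - 48*y^3 + y^2*(-204*t - 96) + y*(54*t^2 - 216*t + 48) + 96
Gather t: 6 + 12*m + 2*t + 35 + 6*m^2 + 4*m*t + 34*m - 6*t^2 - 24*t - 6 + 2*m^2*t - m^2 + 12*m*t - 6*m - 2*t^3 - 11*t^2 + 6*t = 5*m^2 + 40*m - 2*t^3 - 17*t^2 + t*(2*m^2 + 16*m - 16) + 35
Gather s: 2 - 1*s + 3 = 5 - s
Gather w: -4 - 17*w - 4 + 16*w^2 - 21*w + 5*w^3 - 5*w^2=5*w^3 + 11*w^2 - 38*w - 8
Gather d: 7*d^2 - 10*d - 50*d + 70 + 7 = 7*d^2 - 60*d + 77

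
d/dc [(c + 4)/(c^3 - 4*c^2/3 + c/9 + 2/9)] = 9*(9*c^3 - 12*c^2 + c - (c + 4)*(27*c^2 - 24*c + 1) + 2)/(9*c^3 - 12*c^2 + c + 2)^2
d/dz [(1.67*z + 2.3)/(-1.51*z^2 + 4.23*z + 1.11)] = (2.5217*z^2 + 6.946*z - 7.8753)/(2.2801*z^4 - 12.7746*z^3 + 14.5407*z^2 + 9.3906*z + 1.2321)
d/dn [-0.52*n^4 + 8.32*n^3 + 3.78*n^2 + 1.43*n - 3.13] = -2.08*n^3 + 24.96*n^2 + 7.56*n + 1.43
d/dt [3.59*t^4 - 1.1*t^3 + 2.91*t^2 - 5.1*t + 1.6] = 14.36*t^3 - 3.3*t^2 + 5.82*t - 5.1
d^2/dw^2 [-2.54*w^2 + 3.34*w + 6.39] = -5.08000000000000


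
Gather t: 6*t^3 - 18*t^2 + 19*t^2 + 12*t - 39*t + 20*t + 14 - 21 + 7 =6*t^3 + t^2 - 7*t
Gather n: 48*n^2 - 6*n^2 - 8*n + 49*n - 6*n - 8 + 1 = 42*n^2 + 35*n - 7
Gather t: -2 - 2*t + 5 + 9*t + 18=7*t + 21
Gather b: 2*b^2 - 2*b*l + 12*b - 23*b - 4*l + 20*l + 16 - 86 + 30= 2*b^2 + b*(-2*l - 11) + 16*l - 40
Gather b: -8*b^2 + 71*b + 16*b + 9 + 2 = -8*b^2 + 87*b + 11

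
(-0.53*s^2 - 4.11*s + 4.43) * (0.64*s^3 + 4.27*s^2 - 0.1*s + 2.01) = -0.3392*s^5 - 4.8935*s^4 - 14.6615*s^3 + 18.2618*s^2 - 8.7041*s + 8.9043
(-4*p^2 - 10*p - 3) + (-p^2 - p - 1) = -5*p^2 - 11*p - 4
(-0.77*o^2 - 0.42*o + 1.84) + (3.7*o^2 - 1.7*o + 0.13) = 2.93*o^2 - 2.12*o + 1.97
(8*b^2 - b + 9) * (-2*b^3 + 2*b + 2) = -16*b^5 + 2*b^4 - 2*b^3 + 14*b^2 + 16*b + 18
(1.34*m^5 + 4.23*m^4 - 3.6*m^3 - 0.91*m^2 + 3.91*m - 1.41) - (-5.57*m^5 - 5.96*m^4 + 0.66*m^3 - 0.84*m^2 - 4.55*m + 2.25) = 6.91*m^5 + 10.19*m^4 - 4.26*m^3 - 0.0700000000000001*m^2 + 8.46*m - 3.66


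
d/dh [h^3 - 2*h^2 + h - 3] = 3*h^2 - 4*h + 1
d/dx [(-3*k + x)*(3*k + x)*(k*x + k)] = k*(-9*k^2 + 3*x^2 + 2*x)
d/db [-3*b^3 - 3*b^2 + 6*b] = -9*b^2 - 6*b + 6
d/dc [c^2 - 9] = 2*c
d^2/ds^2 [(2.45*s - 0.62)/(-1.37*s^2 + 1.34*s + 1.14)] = ((2.45*s - 0.62)*(2.74*s - 1.34)*(5.48*s - 2.68) + (20.139*s - 8.2648)*(-1.37*s^2 + 1.34*s + 1.14))/(-1.37*s^2 + 1.34*s + 1.14)^3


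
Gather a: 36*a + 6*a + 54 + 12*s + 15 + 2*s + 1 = 42*a + 14*s + 70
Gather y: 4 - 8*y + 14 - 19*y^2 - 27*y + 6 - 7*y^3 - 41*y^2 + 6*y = -7*y^3 - 60*y^2 - 29*y + 24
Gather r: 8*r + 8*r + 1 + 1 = 16*r + 2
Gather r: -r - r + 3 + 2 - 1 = 4 - 2*r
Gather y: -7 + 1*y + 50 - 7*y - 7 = 36 - 6*y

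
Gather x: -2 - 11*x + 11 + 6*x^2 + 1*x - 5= 6*x^2 - 10*x + 4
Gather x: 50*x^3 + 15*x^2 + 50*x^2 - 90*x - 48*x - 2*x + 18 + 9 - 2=50*x^3 + 65*x^2 - 140*x + 25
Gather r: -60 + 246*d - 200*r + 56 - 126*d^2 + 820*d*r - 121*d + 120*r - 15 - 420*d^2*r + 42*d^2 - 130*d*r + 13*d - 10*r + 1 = -84*d^2 + 138*d + r*(-420*d^2 + 690*d - 90) - 18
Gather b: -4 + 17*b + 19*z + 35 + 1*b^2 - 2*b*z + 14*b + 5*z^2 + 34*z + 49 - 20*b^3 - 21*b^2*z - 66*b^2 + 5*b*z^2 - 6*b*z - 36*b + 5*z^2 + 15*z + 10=-20*b^3 + b^2*(-21*z - 65) + b*(5*z^2 - 8*z - 5) + 10*z^2 + 68*z + 90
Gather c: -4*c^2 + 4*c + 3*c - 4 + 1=-4*c^2 + 7*c - 3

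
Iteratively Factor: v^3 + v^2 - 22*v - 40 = (v - 5)*(v^2 + 6*v + 8) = (v - 5)*(v + 4)*(v + 2)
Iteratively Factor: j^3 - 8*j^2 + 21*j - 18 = (j - 2)*(j^2 - 6*j + 9) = (j - 3)*(j - 2)*(j - 3)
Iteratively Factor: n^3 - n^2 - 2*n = (n)*(n^2 - n - 2) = n*(n - 2)*(n + 1)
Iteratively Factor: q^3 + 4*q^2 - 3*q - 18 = (q + 3)*(q^2 + q - 6) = (q + 3)^2*(q - 2)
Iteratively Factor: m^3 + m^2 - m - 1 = (m + 1)*(m^2 - 1) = (m - 1)*(m + 1)*(m + 1)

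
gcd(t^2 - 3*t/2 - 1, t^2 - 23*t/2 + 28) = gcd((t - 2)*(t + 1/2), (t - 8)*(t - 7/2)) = 1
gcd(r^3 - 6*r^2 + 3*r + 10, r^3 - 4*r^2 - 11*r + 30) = r^2 - 7*r + 10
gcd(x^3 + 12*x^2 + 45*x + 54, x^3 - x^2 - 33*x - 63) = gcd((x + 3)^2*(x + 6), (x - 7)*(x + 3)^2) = x^2 + 6*x + 9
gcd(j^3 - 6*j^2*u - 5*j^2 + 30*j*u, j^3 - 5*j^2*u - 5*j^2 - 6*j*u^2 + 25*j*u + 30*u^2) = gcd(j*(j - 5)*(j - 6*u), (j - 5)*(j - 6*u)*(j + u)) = -j^2 + 6*j*u + 5*j - 30*u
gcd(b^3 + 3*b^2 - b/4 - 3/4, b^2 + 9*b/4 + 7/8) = b + 1/2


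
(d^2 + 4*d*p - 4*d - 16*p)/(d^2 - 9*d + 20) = (d + 4*p)/(d - 5)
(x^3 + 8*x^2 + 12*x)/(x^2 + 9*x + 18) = x*(x + 2)/(x + 3)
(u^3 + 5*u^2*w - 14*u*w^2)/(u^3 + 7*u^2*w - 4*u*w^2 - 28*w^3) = u/(u + 2*w)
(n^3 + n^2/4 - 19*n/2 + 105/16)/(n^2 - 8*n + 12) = (16*n^3 + 4*n^2 - 152*n + 105)/(16*(n^2 - 8*n + 12))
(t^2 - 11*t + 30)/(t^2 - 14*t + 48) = (t - 5)/(t - 8)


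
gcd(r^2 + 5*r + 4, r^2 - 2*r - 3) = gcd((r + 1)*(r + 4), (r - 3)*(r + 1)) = r + 1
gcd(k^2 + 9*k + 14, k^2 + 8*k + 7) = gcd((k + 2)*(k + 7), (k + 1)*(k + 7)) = k + 7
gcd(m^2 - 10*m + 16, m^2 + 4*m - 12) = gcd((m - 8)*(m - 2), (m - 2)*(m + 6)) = m - 2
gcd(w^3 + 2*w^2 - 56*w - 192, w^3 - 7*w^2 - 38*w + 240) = w^2 - 2*w - 48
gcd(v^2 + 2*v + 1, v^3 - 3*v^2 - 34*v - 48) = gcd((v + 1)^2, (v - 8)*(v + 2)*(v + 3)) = 1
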